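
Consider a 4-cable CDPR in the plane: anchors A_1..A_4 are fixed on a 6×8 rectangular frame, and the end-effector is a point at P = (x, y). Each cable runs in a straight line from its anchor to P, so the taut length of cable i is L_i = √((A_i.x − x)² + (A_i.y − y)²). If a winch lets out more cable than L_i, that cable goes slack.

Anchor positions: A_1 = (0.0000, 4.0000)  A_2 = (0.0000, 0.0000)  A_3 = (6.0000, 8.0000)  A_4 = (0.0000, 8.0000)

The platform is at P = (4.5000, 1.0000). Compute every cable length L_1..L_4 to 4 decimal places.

(5.4083, 4.6098, 7.1589, 8.3217)

L_1 = √((0.0000−4.5000)² + (4.0000−1.0000)²) = 5.4083
L_2 = √((0.0000−4.5000)² + (0.0000−1.0000)²) = 4.6098
L_3 = √((6.0000−4.5000)² + (8.0000−1.0000)²) = 7.1589
L_4 = √((0.0000−4.5000)² + (8.0000−1.0000)²) = 8.3217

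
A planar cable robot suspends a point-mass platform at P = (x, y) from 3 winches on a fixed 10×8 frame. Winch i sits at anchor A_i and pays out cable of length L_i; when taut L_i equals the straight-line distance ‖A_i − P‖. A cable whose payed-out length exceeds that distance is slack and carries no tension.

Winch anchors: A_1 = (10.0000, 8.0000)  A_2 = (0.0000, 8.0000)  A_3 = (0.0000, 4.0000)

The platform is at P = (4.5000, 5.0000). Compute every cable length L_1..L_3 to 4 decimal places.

(6.2650, 5.4083, 4.6098)

L_1: Δ = A_1−P = (5.5000, 3.0000) → ‖Δ‖ = √39.2500 = 6.2650
L_2: Δ = A_2−P = (-4.5000, 3.0000) → ‖Δ‖ = √29.2500 = 5.4083
L_3: Δ = A_3−P = (-4.5000, -1.0000) → ‖Δ‖ = √21.2500 = 4.6098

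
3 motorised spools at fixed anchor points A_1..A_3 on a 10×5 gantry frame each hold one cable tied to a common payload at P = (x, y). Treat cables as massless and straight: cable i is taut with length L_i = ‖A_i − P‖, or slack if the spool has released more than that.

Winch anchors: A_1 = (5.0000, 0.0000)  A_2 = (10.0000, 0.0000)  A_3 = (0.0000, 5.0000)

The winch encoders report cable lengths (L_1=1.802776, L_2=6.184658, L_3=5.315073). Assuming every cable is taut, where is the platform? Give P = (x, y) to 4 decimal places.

each cable: (A_i−P)·(A_i−P) = L_i²; let q_i = ‖A_i‖²−L_i²
q_1 = 25.0000+0.0000−3.2500 = 21.7500
row 1: -10.0000x + 0.0000y = -40.0000  (q_2=61.7500)
row 2: 10.0000x − 10.0000y = 25.0000  (q_3=-3.2500)
Cramer on rows 1–2 → x = 4.0000, y = 1.5000

(4.0000, 1.5000)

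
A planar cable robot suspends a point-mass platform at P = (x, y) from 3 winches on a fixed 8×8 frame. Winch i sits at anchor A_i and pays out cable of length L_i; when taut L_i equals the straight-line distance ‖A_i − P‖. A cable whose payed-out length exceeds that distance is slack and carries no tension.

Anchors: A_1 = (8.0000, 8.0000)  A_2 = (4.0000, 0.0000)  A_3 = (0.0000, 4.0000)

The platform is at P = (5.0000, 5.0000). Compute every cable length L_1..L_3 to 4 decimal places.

L_1 = √((8.0000−5.0000)² + (8.0000−5.0000)²) = 4.2426
L_2 = √((4.0000−5.0000)² + (0.0000−5.0000)²) = 5.0990
L_3 = √((0.0000−5.0000)² + (4.0000−5.0000)²) = 5.0990

(4.2426, 5.0990, 5.0990)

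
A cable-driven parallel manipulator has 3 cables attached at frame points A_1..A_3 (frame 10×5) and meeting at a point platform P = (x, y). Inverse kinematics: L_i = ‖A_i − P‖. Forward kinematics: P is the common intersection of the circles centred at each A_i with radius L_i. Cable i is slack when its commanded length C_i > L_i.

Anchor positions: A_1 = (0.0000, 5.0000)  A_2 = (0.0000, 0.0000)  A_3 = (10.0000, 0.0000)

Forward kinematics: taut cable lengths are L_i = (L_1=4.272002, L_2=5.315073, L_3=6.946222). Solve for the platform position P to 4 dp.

circle eqns → linear via eq_j − eq_1; set k_j = A_j·A_j − L_j²
k_1 = 0.0000+25.0000−18.2500 = 6.7500
0.0000·x + 10.0000·y = k_1−k_2 = 35.0000
-20.0000·x + 10.0000·y = k_1−k_3 = -45.0000
solve first two rows → x=4.0000, y=3.5000

(4.0000, 3.5000)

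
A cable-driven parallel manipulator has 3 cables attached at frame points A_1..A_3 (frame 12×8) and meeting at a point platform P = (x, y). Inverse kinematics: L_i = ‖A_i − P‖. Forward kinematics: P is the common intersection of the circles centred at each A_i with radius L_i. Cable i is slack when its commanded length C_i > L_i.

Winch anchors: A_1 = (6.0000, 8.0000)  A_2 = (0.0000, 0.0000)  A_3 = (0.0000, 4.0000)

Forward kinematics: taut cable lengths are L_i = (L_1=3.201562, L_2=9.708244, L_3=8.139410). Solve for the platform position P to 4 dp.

(8.0000, 5.5000)

circle eqns → linear via eq_j − eq_1; set c_j = A_j·A_j − L_j²
c_1 = 36.0000+64.0000−10.2500 = 89.7500
12.0000·x + 16.0000·y = c_1−c_2 = 184.0000
12.0000·x + 8.0000·y = c_1−c_3 = 140.0000
solve first two rows → x=8.0000, y=5.5000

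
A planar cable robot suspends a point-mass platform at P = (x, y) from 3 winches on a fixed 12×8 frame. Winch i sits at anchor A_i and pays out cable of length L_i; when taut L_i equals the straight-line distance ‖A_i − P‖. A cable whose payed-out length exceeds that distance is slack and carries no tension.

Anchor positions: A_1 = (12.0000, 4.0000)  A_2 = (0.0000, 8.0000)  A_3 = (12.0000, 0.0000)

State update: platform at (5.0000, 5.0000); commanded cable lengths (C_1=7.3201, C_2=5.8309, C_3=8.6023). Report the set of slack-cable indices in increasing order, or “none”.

1

cable 1: √((7.0000)²+(-1.0000)²)=7.0711, C_1=7.3201: slack
cable 2: √((-5.0000)²+(3.0000)²)=5.8310, C_2=5.8309: taut
cable 3: √((7.0000)²+(-5.0000)²)=8.6023, C_3=8.6023: taut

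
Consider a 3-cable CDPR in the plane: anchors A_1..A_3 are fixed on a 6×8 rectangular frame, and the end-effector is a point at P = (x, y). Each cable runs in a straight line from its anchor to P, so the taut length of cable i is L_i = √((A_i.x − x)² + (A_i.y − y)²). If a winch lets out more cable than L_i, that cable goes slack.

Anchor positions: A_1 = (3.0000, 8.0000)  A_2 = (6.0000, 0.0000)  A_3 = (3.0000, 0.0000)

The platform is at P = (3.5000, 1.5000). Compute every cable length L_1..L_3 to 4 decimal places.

(6.5192, 2.9155, 1.5811)

cable 1: Δx=-0.5000, Δy=6.5000; L_1 = √(Δx²+Δy²) = 6.5192
cable 2: Δx=2.5000, Δy=-1.5000; L_2 = √(Δx²+Δy²) = 2.9155
cable 3: Δx=-0.5000, Δy=-1.5000; L_3 = √(Δx²+Δy²) = 1.5811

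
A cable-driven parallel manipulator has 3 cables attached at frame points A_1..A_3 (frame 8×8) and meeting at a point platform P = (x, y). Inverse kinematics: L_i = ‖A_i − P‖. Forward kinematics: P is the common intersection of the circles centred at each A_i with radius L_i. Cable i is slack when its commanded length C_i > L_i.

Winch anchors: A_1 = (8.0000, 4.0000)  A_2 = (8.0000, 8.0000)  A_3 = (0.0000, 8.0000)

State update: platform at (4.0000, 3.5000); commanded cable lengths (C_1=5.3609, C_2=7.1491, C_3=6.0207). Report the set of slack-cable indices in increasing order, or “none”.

cable 1: √((4.0000)²+(0.5000)²)=4.0311, C_1=5.3609: slack
cable 2: √((4.0000)²+(4.5000)²)=6.0208, C_2=7.1491: slack
cable 3: √((-4.0000)²+(4.5000)²)=6.0208, C_3=6.0207: taut

1, 2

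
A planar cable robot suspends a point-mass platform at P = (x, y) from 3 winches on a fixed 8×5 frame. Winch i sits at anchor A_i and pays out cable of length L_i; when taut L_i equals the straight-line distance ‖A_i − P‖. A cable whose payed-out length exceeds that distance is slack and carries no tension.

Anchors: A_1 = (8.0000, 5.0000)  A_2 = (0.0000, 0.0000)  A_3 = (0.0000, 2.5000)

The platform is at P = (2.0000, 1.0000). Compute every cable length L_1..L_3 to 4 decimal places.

L_1 = √((8.0000−2.0000)² + (5.0000−1.0000)²) = 7.2111
L_2 = √((0.0000−2.0000)² + (0.0000−1.0000)²) = 2.2361
L_3 = √((0.0000−2.0000)² + (2.5000−1.0000)²) = 2.5000

(7.2111, 2.2361, 2.5000)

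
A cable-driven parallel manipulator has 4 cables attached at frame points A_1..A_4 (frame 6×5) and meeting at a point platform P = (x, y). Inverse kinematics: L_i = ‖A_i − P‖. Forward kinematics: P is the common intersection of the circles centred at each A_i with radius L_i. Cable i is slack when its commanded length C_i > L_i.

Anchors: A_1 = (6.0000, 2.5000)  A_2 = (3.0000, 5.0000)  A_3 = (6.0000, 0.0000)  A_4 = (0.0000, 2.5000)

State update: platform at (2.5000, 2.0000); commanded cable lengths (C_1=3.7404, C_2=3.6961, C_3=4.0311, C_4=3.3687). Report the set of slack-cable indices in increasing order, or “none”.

1, 2, 4

cable 1: L_1 = ‖A_1−P‖ = 3.5355;  C_1 = 3.7404 → slack
cable 2: L_2 = ‖A_2−P‖ = 3.0414;  C_2 = 3.6961 → slack
cable 3: L_3 = ‖A_3−P‖ = 4.0311;  C_3 = 4.0311 → taut
cable 4: L_4 = ‖A_4−P‖ = 2.5495;  C_4 = 3.3687 → slack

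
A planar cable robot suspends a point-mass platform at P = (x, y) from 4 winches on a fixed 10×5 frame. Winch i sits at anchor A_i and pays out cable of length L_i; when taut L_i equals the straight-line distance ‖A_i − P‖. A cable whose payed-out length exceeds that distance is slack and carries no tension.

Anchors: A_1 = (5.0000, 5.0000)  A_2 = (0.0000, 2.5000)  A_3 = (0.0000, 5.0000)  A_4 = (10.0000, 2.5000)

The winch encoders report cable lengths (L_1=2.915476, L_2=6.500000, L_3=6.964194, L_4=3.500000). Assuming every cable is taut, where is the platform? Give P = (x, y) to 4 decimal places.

(6.5000, 2.5000)

circle eqns → linear via eq_j − eq_1; set c_j = A_j·A_j − L_j²
c_1 = 25.0000+25.0000−8.5000 = 41.5000
10.0000·x + 5.0000·y = c_1−c_2 = 77.5000
10.0000·x + 0.0000·y = c_1−c_3 = 65.0000
-10.0000·x + 5.0000·y = c_1−c_4 = -52.5000
solve first two rows → x=6.5000, y=2.5000
check cable 4: ‖A_4−P‖² = 12.2500 ≈ L_4² = 12.2500 ✓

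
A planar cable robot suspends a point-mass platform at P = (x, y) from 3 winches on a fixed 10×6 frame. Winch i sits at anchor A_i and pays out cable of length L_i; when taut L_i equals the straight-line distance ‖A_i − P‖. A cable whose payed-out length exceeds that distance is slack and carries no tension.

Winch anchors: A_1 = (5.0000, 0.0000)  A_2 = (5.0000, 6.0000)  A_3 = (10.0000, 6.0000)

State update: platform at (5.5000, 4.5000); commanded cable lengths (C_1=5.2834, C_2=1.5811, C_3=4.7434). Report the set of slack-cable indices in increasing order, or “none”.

1

cable 1: √((-0.5000)²+(-4.5000)²)=4.5277, C_1=5.2834: slack
cable 2: √((-0.5000)²+(1.5000)²)=1.5811, C_2=1.5811: taut
cable 3: √((4.5000)²+(1.5000)²)=4.7434, C_3=4.7434: taut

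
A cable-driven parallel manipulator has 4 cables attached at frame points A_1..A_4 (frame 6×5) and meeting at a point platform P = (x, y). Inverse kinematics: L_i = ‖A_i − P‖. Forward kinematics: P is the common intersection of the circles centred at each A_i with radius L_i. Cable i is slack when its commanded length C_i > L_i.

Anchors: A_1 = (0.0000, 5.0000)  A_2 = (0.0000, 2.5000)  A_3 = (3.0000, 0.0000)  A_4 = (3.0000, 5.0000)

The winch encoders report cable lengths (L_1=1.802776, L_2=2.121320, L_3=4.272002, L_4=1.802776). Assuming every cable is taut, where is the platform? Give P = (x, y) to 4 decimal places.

each cable: (A_i−P)·(A_i−P) = L_i²; let c_i = ‖A_i‖²−L_i²
c_1 = 0.0000+25.0000−3.2500 = 21.7500
row 1: 0.0000x + 5.0000y = 20.0000  (c_2=1.7500)
row 2: -6.0000x + 10.0000y = 31.0000  (c_3=-9.2500)
row 3: -6.0000x + 0.0000y = -9.0000  (c_4=30.7500)
Cramer on rows 1–2 → x = 1.5000, y = 4.0000
check cable 4: ‖A_4−P‖² = 3.2500 ≈ L_4² = 3.2500 ✓

(1.5000, 4.0000)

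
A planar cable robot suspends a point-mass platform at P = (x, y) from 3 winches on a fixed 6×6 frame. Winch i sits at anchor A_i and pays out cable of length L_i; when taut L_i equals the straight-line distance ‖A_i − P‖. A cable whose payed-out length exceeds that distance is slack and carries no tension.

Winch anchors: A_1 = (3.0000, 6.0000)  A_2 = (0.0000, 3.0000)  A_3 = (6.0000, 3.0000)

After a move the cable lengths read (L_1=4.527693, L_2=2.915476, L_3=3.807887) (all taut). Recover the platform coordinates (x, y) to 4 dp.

(2.5000, 1.5000)

circle eqns → linear via eq_j − eq_1; set c_j = A_j·A_j − L_j²
c_1 = 9.0000+36.0000−20.5000 = 24.5000
6.0000·x + 6.0000·y = c_1−c_2 = 24.0000
-6.0000·x + 6.0000·y = c_1−c_3 = -6.0000
solve first two rows → x=2.5000, y=1.5000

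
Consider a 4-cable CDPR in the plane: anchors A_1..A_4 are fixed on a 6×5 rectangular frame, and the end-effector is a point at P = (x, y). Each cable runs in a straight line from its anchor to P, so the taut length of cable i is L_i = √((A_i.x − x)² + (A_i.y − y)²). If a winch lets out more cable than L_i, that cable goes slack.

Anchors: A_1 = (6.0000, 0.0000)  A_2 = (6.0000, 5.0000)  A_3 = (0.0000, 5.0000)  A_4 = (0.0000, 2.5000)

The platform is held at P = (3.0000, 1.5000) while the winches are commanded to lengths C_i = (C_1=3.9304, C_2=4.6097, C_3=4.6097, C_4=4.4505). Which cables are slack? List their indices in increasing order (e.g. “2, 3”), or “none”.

1, 4

cable 1: √((3.0000)²+(-1.5000)²)=3.3541, C_1=3.9304: slack
cable 2: √((3.0000)²+(3.5000)²)=4.6098, C_2=4.6097: taut
cable 3: √((-3.0000)²+(3.5000)²)=4.6098, C_3=4.6097: taut
cable 4: √((-3.0000)²+(1.0000)²)=3.1623, C_4=4.4505: slack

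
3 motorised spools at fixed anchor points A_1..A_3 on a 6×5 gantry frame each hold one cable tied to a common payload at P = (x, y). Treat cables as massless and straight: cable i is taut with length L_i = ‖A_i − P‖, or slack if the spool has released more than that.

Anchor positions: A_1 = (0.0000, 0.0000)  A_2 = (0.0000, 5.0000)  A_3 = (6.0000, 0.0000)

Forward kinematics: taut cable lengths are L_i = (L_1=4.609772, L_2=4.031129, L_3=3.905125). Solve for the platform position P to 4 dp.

(3.5000, 3.0000)

circle eqns → linear via eq_j − eq_1; set q_j = A_j·A_j − L_j²
q_1 = 0.0000+0.0000−21.2500 = -21.2500
0.0000·x − 10.0000·y = q_1−q_2 = -30.0000
-12.0000·x + 0.0000·y = q_1−q_3 = -42.0000
solve first two rows → x=3.5000, y=3.0000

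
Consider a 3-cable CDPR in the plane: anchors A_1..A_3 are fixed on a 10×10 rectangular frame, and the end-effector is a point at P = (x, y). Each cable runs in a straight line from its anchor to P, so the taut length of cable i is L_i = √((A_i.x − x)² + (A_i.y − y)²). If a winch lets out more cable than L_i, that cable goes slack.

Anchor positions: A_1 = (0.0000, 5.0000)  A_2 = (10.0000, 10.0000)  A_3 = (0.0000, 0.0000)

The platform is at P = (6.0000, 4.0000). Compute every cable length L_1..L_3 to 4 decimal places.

(6.0828, 7.2111, 7.2111)

cable 1: Δx=-6.0000, Δy=1.0000; L_1 = √(Δx²+Δy²) = 6.0828
cable 2: Δx=4.0000, Δy=6.0000; L_2 = √(Δx²+Δy²) = 7.2111
cable 3: Δx=-6.0000, Δy=-4.0000; L_3 = √(Δx²+Δy²) = 7.2111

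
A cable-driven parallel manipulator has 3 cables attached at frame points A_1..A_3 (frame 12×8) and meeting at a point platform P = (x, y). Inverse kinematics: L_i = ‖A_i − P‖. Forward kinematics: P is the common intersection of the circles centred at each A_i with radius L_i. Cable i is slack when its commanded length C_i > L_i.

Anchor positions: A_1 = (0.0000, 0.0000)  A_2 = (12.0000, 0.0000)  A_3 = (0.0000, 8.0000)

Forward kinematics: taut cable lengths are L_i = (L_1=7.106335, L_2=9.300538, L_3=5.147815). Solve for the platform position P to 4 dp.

expand ‖A_i−P‖²=L_i² and subtract eq 1 (c_i ≔ ‖A_i‖²−L_i²)
c_1 = 0.0000+0.0000−50.5000 = -50.5000
eq1−eq2 → [-24.0000  0.0000]·P = -108.0000
eq1−eq3 → [0.0000  -16.0000]·P = -88.0000
2×2 solve → P = (4.5000, 5.5000)

(4.5000, 5.5000)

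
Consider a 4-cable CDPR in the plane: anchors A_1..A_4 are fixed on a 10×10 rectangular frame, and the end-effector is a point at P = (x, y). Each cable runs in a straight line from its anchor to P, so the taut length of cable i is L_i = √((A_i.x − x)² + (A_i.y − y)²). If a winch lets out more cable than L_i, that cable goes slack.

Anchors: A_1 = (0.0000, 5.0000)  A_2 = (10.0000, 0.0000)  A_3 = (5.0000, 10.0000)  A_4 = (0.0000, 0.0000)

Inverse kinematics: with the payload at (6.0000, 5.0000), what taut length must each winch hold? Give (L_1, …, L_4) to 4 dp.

L_1: Δ = A_1−P = (-6.0000, 0.0000) → ‖Δ‖ = √36.0000 = 6.0000
L_2: Δ = A_2−P = (4.0000, -5.0000) → ‖Δ‖ = √41.0000 = 6.4031
L_3: Δ = A_3−P = (-1.0000, 5.0000) → ‖Δ‖ = √26.0000 = 5.0990
L_4: Δ = A_4−P = (-6.0000, -5.0000) → ‖Δ‖ = √61.0000 = 7.8102

(6.0000, 6.4031, 5.0990, 7.8102)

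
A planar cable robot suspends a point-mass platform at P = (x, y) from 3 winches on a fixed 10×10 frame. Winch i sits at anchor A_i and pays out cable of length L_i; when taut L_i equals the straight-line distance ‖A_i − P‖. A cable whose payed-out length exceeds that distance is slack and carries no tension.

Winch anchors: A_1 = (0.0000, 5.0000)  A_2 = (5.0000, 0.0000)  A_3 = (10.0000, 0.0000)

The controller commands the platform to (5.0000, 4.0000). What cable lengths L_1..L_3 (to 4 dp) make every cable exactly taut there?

(5.0990, 4.0000, 6.4031)

L_1: Δ = A_1−P = (-5.0000, 1.0000) → ‖Δ‖ = √26.0000 = 5.0990
L_2: Δ = A_2−P = (0.0000, -4.0000) → ‖Δ‖ = √16.0000 = 4.0000
L_3: Δ = A_3−P = (5.0000, -4.0000) → ‖Δ‖ = √41.0000 = 6.4031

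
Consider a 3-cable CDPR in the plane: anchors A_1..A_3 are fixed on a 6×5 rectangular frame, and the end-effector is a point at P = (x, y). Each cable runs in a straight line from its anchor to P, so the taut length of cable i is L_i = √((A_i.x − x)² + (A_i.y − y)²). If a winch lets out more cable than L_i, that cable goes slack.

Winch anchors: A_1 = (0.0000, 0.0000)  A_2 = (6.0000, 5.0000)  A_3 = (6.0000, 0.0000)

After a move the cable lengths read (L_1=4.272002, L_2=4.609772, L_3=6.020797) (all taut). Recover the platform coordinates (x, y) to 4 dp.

circle eqns → linear via eq_j − eq_1; set k_j = A_j·A_j − L_j²
k_1 = 0.0000+0.0000−18.2500 = -18.2500
-12.0000·x − 10.0000·y = k_1−k_2 = -58.0000
-12.0000·x + 0.0000·y = k_1−k_3 = -18.0000
solve first two rows → x=1.5000, y=4.0000

(1.5000, 4.0000)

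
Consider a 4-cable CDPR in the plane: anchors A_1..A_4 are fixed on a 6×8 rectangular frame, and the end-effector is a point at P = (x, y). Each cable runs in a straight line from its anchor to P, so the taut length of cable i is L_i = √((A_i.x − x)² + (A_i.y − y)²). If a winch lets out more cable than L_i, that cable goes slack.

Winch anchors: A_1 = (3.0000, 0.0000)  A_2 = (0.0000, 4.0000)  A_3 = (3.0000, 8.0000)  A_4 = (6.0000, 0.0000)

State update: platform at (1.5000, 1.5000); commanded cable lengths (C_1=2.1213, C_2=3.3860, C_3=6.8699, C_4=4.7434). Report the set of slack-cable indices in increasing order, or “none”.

i=1: geometric 2.1213 vs commanded 2.1213 ⇒ taut
i=2: geometric 2.9155 vs commanded 3.3860 ⇒ slack
i=3: geometric 6.6708 vs commanded 6.8699 ⇒ slack
i=4: geometric 4.7434 vs commanded 4.7434 ⇒ taut

2, 3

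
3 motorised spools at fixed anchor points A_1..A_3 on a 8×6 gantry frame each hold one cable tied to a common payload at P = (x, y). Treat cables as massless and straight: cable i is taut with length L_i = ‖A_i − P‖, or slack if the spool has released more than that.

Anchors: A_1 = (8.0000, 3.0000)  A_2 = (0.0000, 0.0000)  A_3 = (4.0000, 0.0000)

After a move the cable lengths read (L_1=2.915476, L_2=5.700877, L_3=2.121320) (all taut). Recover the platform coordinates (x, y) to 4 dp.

expand ‖A_i−P‖²=L_i² and subtract eq 1 (c_i ≔ ‖A_i‖²−L_i²)
c_1 = 64.0000+9.0000−8.5000 = 64.5000
eq1−eq2 → [16.0000  6.0000]·P = 97.0000
eq1−eq3 → [8.0000  6.0000]·P = 53.0000
2×2 solve → P = (5.5000, 1.5000)

(5.5000, 1.5000)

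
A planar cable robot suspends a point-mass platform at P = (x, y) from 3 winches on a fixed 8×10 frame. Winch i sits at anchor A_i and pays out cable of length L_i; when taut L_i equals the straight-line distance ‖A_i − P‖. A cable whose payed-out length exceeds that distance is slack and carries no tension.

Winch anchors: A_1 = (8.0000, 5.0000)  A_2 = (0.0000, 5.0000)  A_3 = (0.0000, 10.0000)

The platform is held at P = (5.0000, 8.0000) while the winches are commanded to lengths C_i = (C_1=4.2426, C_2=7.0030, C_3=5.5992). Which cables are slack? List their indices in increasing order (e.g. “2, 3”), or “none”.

2, 3

cable 1: √((3.0000)²+(-3.0000)²)=4.2426, C_1=4.2426: taut
cable 2: √((-5.0000)²+(-3.0000)²)=5.8310, C_2=7.0030: slack
cable 3: √((-5.0000)²+(2.0000)²)=5.3852, C_3=5.5992: slack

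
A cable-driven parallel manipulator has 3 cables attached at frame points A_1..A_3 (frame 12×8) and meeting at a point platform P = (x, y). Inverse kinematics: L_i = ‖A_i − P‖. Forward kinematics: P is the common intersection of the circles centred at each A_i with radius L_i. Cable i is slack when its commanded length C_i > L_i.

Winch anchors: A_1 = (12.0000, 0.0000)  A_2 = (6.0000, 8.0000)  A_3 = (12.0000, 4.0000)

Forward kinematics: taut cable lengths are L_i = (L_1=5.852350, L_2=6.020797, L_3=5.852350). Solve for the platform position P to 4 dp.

each cable: (A_i−P)·(A_i−P) = L_i²; let q_i = ‖A_i‖²−L_i²
q_1 = 144.0000+0.0000−34.2500 = 109.7500
row 1: 12.0000x − 16.0000y = 46.0000  (q_2=63.7500)
row 2: 0.0000x − 8.0000y = -16.0000  (q_3=125.7500)
Cramer on rows 1–2 → x = 6.5000, y = 2.0000

(6.5000, 2.0000)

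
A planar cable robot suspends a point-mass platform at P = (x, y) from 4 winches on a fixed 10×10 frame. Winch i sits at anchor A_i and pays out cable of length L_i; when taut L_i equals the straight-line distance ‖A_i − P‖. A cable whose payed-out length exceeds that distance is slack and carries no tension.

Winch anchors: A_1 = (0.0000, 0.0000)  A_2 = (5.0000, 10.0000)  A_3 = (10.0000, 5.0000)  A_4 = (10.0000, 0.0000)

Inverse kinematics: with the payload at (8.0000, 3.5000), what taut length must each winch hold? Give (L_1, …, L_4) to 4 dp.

L_1: Δ = A_1−P = (-8.0000, -3.5000) → ‖Δ‖ = √76.2500 = 8.7321
L_2: Δ = A_2−P = (-3.0000, 6.5000) → ‖Δ‖ = √51.2500 = 7.1589
L_3: Δ = A_3−P = (2.0000, 1.5000) → ‖Δ‖ = √6.2500 = 2.5000
L_4: Δ = A_4−P = (2.0000, -3.5000) → ‖Δ‖ = √16.2500 = 4.0311

(8.7321, 7.1589, 2.5000, 4.0311)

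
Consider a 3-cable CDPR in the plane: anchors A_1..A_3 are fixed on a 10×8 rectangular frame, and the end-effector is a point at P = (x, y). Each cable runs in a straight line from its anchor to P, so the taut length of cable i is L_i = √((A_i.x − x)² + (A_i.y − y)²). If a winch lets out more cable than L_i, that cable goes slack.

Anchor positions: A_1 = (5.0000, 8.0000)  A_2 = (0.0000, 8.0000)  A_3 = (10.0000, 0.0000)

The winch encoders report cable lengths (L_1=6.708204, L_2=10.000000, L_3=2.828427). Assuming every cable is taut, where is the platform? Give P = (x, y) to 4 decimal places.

expand ‖A_i−P‖²=L_i² and subtract eq 1 (q_i ≔ ‖A_i‖²−L_i²)
q_1 = 25.0000+64.0000−45.0000 = 44.0000
eq1−eq2 → [10.0000  0.0000]·P = 80.0000
eq1−eq3 → [-10.0000  16.0000]·P = -48.0000
2×2 solve → P = (8.0000, 2.0000)

(8.0000, 2.0000)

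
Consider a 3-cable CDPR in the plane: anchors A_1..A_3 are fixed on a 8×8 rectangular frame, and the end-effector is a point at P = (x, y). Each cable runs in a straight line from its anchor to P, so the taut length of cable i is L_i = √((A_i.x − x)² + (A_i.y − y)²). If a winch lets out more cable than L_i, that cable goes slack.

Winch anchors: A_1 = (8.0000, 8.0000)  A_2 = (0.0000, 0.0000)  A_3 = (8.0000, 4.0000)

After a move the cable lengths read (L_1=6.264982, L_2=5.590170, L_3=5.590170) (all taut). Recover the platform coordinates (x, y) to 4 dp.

(2.5000, 5.0000)

circle eqns → linear via eq_j − eq_1; set c_j = A_j·A_j − L_j²
c_1 = 64.0000+64.0000−39.2500 = 88.7500
16.0000·x + 16.0000·y = c_1−c_2 = 120.0000
0.0000·x + 8.0000·y = c_1−c_3 = 40.0000
solve first two rows → x=2.5000, y=5.0000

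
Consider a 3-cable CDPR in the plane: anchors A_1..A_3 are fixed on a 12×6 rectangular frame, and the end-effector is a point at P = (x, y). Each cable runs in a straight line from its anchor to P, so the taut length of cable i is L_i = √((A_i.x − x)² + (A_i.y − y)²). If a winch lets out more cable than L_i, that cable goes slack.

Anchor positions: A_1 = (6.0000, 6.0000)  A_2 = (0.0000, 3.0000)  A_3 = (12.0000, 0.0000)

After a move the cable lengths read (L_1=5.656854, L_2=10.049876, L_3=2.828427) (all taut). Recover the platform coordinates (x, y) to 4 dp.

(10.0000, 2.0000)

circle eqns → linear via eq_j − eq_1; set q_j = A_j·A_j − L_j²
q_1 = 36.0000+36.0000−32.0000 = 40.0000
12.0000·x + 6.0000·y = q_1−q_2 = 132.0000
-12.0000·x + 12.0000·y = q_1−q_3 = -96.0000
solve first two rows → x=10.0000, y=2.0000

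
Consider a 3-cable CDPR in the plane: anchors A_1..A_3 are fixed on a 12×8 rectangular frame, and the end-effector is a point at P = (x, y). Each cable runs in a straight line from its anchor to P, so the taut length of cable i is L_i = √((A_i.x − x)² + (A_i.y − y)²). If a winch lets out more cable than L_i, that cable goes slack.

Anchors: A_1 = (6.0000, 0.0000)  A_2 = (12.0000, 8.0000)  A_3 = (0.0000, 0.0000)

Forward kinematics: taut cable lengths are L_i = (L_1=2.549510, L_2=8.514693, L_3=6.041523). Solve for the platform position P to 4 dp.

each cable: (A_i−P)·(A_i−P) = L_i²; let k_i = ‖A_i‖²−L_i²
k_1 = 36.0000+0.0000−6.5000 = 29.5000
row 1: -12.0000x − 16.0000y = -106.0000  (k_2=135.5000)
row 2: 12.0000x + 0.0000y = 66.0000  (k_3=-36.5000)
Cramer on rows 1–2 → x = 5.5000, y = 2.5000

(5.5000, 2.5000)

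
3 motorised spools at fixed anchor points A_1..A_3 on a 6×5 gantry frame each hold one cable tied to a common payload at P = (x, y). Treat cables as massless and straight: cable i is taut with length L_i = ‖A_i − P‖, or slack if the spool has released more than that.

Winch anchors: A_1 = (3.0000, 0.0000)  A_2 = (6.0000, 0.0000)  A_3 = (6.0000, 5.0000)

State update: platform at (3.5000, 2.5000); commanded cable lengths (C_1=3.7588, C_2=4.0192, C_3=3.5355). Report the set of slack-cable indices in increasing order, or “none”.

1, 2

cable 1: L_1 = ‖A_1−P‖ = 2.5495;  C_1 = 3.7588 → slack
cable 2: L_2 = ‖A_2−P‖ = 3.5355;  C_2 = 4.0192 → slack
cable 3: L_3 = ‖A_3−P‖ = 3.5355;  C_3 = 3.5355 → taut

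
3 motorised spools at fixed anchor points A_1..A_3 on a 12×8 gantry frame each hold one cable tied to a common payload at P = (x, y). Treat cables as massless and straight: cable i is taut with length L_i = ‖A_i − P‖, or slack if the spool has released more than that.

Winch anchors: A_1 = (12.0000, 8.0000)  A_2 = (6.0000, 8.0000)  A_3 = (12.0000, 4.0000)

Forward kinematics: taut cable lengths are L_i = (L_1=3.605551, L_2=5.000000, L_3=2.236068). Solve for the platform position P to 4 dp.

(10.0000, 5.0000)

circle eqns → linear via eq_j − eq_1; set c_j = A_j·A_j − L_j²
c_1 = 144.0000+64.0000−13.0000 = 195.0000
12.0000·x + 0.0000·y = c_1−c_2 = 120.0000
0.0000·x + 8.0000·y = c_1−c_3 = 40.0000
solve first two rows → x=10.0000, y=5.0000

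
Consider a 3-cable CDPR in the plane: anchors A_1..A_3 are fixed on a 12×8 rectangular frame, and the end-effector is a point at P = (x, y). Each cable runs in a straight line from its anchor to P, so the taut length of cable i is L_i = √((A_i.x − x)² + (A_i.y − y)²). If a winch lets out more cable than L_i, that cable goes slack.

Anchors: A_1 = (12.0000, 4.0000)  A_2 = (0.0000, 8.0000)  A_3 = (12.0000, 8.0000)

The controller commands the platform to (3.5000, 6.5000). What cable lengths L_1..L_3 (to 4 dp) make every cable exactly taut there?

L_1 = √((12.0000−3.5000)² + (4.0000−6.5000)²) = 8.8600
L_2 = √((0.0000−3.5000)² + (8.0000−6.5000)²) = 3.8079
L_3 = √((12.0000−3.5000)² + (8.0000−6.5000)²) = 8.6313

(8.8600, 3.8079, 8.6313)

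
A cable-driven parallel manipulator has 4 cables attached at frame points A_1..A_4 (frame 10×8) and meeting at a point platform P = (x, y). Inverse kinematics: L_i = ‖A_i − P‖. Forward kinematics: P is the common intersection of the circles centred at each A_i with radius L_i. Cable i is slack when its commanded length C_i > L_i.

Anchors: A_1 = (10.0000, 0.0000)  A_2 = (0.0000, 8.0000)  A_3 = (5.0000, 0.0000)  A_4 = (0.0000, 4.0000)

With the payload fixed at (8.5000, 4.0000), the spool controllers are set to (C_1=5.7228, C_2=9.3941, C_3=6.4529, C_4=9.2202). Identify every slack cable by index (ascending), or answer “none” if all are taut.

cable 1: √((1.5000)²+(-4.0000)²)=4.2720, C_1=5.7228: slack
cable 2: √((-8.5000)²+(4.0000)²)=9.3941, C_2=9.3941: taut
cable 3: √((-3.5000)²+(-4.0000)²)=5.3151, C_3=6.4529: slack
cable 4: √((-8.5000)²+(0.0000)²)=8.5000, C_4=9.2202: slack

1, 3, 4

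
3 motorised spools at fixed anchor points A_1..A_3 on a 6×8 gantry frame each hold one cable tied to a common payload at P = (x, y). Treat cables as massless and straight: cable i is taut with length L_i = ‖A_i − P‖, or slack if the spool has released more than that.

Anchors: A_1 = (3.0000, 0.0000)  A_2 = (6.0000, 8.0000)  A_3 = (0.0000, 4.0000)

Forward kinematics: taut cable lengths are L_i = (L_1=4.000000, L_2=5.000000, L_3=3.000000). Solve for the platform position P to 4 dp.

each cable: (A_i−P)·(A_i−P) = L_i²; let c_i = ‖A_i‖²−L_i²
c_1 = 9.0000+0.0000−16.0000 = -7.0000
row 1: -6.0000x − 16.0000y = -82.0000  (c_2=75.0000)
row 2: 6.0000x − 8.0000y = -14.0000  (c_3=7.0000)
Cramer on rows 1–2 → x = 3.0000, y = 4.0000

(3.0000, 4.0000)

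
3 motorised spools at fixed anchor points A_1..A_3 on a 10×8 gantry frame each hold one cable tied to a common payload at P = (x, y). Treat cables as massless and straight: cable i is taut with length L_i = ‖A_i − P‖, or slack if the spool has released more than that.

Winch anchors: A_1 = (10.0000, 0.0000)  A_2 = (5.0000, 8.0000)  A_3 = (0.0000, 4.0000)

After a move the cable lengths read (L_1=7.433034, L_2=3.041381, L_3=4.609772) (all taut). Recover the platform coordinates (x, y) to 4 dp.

(4.5000, 5.0000)

expand ‖A_i−P‖²=L_i² and subtract eq 1 (k_i ≔ ‖A_i‖²−L_i²)
k_1 = 100.0000+0.0000−55.2500 = 44.7500
eq1−eq2 → [10.0000  -16.0000]·P = -35.0000
eq1−eq3 → [20.0000  -8.0000]·P = 50.0000
2×2 solve → P = (4.5000, 5.0000)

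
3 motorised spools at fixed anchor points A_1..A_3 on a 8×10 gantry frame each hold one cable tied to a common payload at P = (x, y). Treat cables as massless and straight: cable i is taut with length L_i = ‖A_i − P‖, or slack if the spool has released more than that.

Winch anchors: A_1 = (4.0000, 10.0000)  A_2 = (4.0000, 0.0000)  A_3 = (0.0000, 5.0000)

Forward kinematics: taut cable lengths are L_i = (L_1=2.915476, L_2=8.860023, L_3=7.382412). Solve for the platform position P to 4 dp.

circle eqns → linear via eq_j − eq_1; set k_j = A_j·A_j − L_j²
k_1 = 16.0000+100.0000−8.5000 = 107.5000
0.0000·x + 20.0000·y = k_1−k_2 = 170.0000
8.0000·x + 10.0000·y = k_1−k_3 = 137.0000
solve first two rows → x=6.5000, y=8.5000

(6.5000, 8.5000)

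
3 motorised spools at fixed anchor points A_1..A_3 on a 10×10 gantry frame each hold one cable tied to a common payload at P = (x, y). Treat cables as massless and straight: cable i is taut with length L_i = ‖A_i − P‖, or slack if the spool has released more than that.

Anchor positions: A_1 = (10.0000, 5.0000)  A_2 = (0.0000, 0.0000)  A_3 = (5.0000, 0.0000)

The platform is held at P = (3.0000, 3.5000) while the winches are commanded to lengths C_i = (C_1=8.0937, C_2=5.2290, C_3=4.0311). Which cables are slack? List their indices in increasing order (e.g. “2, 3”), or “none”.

1, 2

cable 1: L_1 = ‖A_1−P‖ = 7.1589;  C_1 = 8.0937 → slack
cable 2: L_2 = ‖A_2−P‖ = 4.6098;  C_2 = 5.2290 → slack
cable 3: L_3 = ‖A_3−P‖ = 4.0311;  C_3 = 4.0311 → taut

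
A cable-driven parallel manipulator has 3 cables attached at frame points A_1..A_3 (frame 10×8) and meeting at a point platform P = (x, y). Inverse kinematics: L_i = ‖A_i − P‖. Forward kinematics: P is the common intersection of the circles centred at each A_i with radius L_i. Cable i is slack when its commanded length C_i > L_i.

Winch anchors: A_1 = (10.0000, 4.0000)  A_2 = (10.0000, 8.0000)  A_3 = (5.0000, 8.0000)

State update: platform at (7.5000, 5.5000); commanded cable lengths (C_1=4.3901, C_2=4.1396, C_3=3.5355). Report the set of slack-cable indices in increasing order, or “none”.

1, 2

cable 1: L_1 = ‖A_1−P‖ = 2.9155;  C_1 = 4.3901 → slack
cable 2: L_2 = ‖A_2−P‖ = 3.5355;  C_2 = 4.1396 → slack
cable 3: L_3 = ‖A_3−P‖ = 3.5355;  C_3 = 3.5355 → taut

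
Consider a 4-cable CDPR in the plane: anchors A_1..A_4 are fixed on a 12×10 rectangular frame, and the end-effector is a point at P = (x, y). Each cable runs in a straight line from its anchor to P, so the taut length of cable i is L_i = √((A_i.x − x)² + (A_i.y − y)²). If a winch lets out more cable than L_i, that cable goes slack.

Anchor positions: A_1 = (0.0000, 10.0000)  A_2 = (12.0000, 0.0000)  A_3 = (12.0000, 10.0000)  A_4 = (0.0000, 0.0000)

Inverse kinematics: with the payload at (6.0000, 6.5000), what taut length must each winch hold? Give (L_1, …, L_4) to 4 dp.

(6.9462, 8.8459, 6.9462, 8.8459)

L_1: Δ = A_1−P = (-6.0000, 3.5000) → ‖Δ‖ = √48.2500 = 6.9462
L_2: Δ = A_2−P = (6.0000, -6.5000) → ‖Δ‖ = √78.2500 = 8.8459
L_3: Δ = A_3−P = (6.0000, 3.5000) → ‖Δ‖ = √48.2500 = 6.9462
L_4: Δ = A_4−P = (-6.0000, -6.5000) → ‖Δ‖ = √78.2500 = 8.8459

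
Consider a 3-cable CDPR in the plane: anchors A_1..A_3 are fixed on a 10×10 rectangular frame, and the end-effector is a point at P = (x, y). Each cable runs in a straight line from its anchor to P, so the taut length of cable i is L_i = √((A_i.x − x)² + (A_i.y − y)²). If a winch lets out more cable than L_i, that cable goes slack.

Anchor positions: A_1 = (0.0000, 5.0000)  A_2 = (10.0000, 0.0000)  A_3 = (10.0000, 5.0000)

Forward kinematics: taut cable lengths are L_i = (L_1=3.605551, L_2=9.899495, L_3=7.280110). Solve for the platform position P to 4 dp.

(3.0000, 7.0000)

circle eqns → linear via eq_j − eq_1; set q_j = A_j·A_j − L_j²
q_1 = 0.0000+25.0000−13.0000 = 12.0000
-20.0000·x + 10.0000·y = q_1−q_2 = 10.0000
-20.0000·x + 0.0000·y = q_1−q_3 = -60.0000
solve first two rows → x=3.0000, y=7.0000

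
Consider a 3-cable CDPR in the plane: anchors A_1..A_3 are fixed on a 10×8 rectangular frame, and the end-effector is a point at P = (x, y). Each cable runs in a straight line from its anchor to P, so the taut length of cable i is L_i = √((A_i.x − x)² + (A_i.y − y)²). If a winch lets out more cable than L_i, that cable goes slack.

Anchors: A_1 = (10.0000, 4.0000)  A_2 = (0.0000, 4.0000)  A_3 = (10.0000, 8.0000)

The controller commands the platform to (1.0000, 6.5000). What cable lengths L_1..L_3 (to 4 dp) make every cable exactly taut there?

L_1: Δ = A_1−P = (9.0000, -2.5000) → ‖Δ‖ = √87.2500 = 9.3408
L_2: Δ = A_2−P = (-1.0000, -2.5000) → ‖Δ‖ = √7.2500 = 2.6926
L_3: Δ = A_3−P = (9.0000, 1.5000) → ‖Δ‖ = √83.2500 = 9.1241

(9.3408, 2.6926, 9.1241)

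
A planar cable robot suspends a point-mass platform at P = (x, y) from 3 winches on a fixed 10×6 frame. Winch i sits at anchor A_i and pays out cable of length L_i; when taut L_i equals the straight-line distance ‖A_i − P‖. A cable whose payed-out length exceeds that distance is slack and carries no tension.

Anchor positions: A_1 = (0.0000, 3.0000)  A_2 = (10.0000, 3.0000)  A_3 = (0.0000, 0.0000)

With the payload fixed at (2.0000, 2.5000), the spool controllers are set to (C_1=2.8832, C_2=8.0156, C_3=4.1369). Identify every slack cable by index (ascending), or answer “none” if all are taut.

1, 3

i=1: geometric 2.0616 vs commanded 2.8832 ⇒ slack
i=2: geometric 8.0156 vs commanded 8.0156 ⇒ taut
i=3: geometric 3.2016 vs commanded 4.1369 ⇒ slack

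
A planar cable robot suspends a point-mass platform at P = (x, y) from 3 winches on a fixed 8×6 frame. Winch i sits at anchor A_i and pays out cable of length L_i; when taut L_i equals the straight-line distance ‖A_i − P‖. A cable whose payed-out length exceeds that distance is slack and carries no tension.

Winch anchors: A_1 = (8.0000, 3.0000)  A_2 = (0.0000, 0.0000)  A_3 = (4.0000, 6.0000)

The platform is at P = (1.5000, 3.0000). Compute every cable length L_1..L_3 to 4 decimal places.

L_1: Δ = A_1−P = (6.5000, 0.0000) → ‖Δ‖ = √42.2500 = 6.5000
L_2: Δ = A_2−P = (-1.5000, -3.0000) → ‖Δ‖ = √11.2500 = 3.3541
L_3: Δ = A_3−P = (2.5000, 3.0000) → ‖Δ‖ = √15.2500 = 3.9051

(6.5000, 3.3541, 3.9051)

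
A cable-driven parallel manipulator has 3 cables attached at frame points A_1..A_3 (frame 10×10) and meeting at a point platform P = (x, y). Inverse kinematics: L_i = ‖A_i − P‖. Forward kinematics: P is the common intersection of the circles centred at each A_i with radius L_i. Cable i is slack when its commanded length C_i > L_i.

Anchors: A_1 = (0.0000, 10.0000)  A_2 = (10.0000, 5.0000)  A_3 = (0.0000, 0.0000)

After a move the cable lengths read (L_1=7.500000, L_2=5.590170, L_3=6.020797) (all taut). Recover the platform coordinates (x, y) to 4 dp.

each cable: (A_i−P)·(A_i−P) = L_i²; let k_i = ‖A_i‖²−L_i²
k_1 = 0.0000+100.0000−56.2500 = 43.7500
row 1: -20.0000x + 10.0000y = -50.0000  (k_2=93.7500)
row 2: 0.0000x + 20.0000y = 80.0000  (k_3=-36.2500)
Cramer on rows 1–2 → x = 4.5000, y = 4.0000

(4.5000, 4.0000)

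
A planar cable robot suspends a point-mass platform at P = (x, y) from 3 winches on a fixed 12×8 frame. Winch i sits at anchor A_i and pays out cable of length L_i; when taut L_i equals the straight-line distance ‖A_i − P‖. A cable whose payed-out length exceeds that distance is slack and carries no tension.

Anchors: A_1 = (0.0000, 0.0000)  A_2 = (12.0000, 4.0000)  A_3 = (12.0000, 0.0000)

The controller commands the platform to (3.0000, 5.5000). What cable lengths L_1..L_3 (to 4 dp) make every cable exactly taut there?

(6.2650, 9.1241, 10.5475)

cable 1: Δx=-3.0000, Δy=-5.5000; L_1 = √(Δx²+Δy²) = 6.2650
cable 2: Δx=9.0000, Δy=-1.5000; L_2 = √(Δx²+Δy²) = 9.1241
cable 3: Δx=9.0000, Δy=-5.5000; L_3 = √(Δx²+Δy²) = 10.5475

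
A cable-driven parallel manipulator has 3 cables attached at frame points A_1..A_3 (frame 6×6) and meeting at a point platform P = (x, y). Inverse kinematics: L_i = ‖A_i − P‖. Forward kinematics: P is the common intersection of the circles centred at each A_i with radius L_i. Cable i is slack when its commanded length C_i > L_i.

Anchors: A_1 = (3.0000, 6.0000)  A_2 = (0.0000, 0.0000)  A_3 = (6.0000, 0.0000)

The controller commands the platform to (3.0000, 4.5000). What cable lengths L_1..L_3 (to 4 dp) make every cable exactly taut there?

L_1: Δ = A_1−P = (0.0000, 1.5000) → ‖Δ‖ = √2.2500 = 1.5000
L_2: Δ = A_2−P = (-3.0000, -4.5000) → ‖Δ‖ = √29.2500 = 5.4083
L_3: Δ = A_3−P = (3.0000, -4.5000) → ‖Δ‖ = √29.2500 = 5.4083

(1.5000, 5.4083, 5.4083)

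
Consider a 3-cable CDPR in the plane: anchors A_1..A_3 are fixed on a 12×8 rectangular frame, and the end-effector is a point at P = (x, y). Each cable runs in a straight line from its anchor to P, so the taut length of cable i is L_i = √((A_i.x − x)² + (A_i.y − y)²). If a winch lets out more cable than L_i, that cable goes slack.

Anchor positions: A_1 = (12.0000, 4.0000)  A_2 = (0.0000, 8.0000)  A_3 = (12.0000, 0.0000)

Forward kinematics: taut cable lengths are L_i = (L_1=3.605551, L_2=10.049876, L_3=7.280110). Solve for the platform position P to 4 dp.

(10.0000, 7.0000)

each cable: (A_i−P)·(A_i−P) = L_i²; let c_i = ‖A_i‖²−L_i²
c_1 = 144.0000+16.0000−13.0000 = 147.0000
row 1: 24.0000x − 8.0000y = 184.0000  (c_2=-37.0000)
row 2: 0.0000x + 8.0000y = 56.0000  (c_3=91.0000)
Cramer on rows 1–2 → x = 10.0000, y = 7.0000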